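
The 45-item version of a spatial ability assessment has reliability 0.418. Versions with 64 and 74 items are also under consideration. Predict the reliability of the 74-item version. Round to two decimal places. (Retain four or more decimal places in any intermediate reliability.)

0.54

Only the ratio of lengths matters: n = 74/45 = 1.6444
r_{74} = n·r / (1 + (n − 1)·r) = 0.6874 / 1.2694 ≈ 0.5415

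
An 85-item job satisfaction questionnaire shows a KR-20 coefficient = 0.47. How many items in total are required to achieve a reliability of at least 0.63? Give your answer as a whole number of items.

164

n = [0.63 × 0.53] / [0.47 × 0.37]
  = 0.3339 / 0.1739 = 1.9201
So the test needs 1.9201 × 85 ≈ 163.21 items; rounding up, 164.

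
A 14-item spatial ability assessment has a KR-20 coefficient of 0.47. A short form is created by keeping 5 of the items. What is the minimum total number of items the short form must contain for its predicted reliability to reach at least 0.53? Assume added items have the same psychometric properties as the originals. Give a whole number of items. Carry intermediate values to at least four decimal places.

Short-form reliability: n = 5/14 = 0.3571; r_5 = n·r/(1+(n−1)r) ≈ 0.2405
Then solve for n' with r_old = 0.2405, r_target = 0.53: n' = 0.53(1 − 0.2405)/[0.2405(1 − 0.53)] = 3.5612
Items = 3.5612 × 5 ≈ 17.81 → 18

18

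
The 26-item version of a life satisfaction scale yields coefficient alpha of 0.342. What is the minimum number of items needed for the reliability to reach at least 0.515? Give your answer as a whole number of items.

54

Invert Spearman-Brown to solve for n:
n = r_target (1 − r_old) / [ r_old (1 − r_target) ]
n = 0.515 × (1 − 0.342) / [ 0.342 × (1 − 0.515) ]
n = 0.338870 / 0.165870 ≈ 2.0430
2.0430 × 26 = 53.12 → 54 items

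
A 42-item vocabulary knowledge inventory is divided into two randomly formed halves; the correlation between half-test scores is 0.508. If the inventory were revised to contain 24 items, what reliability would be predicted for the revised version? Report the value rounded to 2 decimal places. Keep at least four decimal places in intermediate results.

0.54

Full-test reliability from the split-half r: r_full = 2(0.508)/(1 + 0.508) = 0.6737
Length factor from 42 to 24 items: n = 24/42 = 0.5714
r_new = n·r_full / (1 + (n − 1)·r_full) = 0.3850 / 0.7113 ≈ 0.5413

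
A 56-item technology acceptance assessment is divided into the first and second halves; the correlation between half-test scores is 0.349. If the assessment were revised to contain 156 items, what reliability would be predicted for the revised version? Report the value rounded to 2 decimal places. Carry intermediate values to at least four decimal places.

Spearman-Brown correction (n = 2): r_full = 2·0.349/(1 + 0.349) = 0.5174
Length factor from 56 to 156 items: n = 156/56 = 2.7857
r_new = n·r_full / (1 + (n − 1)·r_full) = 1.4413 / 1.9239 ≈ 0.7492

0.75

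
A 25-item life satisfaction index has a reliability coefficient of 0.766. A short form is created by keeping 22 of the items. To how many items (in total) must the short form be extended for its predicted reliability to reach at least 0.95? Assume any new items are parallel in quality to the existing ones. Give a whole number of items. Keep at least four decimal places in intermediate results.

146

Short-form reliability: n = 22/25 = 0.8800; r_22 = n·r/(1+(n−1)r) ≈ 0.7423
Length factor from the short form to reach 0.95: n' = 0.95(1 − 0.7423) / [0.7423(1 − 0.95)] ≈ 6.5961
Items = 6.5961 × 22 ≈ 145.11 → 146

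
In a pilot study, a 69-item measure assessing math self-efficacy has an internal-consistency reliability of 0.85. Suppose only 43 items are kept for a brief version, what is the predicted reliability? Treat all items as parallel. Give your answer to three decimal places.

0.779

Length ratio n = 43/69 = 0.6232
By Spearman-Brown, r_new = n r / (1 + (n − 1) r).
r_new = 0.6232·0.85 / [1 + (0.6232 − 1)·0.85]
r_new = 0.5297 / 0.6797 ≈ 0.7793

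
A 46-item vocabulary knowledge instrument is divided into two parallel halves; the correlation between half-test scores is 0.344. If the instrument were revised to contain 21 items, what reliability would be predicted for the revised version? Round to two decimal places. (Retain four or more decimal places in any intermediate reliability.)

0.32

Full-test reliability from the split-half r: r_full = 2(0.344)/(1 + 0.344) = 0.5119
Length factor from 46 to 21 items: n = 21/46 = 0.4565
r_new = n·r_full / (1 + (n − 1)·r_full) = 0.2337 / 0.7218 ≈ 0.3238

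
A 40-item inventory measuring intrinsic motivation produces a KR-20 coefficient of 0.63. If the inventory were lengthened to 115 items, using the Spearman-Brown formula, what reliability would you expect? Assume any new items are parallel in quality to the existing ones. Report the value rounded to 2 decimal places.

0.83

Length ratio n = 115/40 = 2.875
r_new = (2.875 × 0.63) / (1 + (2.875 − 1) × 0.63)
     = 1.8113 / 2.1812 = 0.8304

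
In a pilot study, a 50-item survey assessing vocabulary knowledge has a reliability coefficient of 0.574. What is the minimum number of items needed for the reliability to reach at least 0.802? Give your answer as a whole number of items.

151

n = 0.802 × (1 − 0.574) / [ 0.574 × (1 − 0.802) ]
  = 0.341652 / 0.113652 = 3.0061
Items needed = n × 50 = 3.0061 × 50 ≈ 150.31 → round up to 151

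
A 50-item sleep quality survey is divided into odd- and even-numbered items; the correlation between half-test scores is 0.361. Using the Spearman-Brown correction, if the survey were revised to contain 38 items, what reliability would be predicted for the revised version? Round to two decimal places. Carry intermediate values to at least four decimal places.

0.46

Full-test reliability from the split-half r: r_full = 2(0.361)/(1 + 0.361) = 0.5305
Length factor from 50 to 38 items: n = 38/50 = 0.7600
r_new = n·r_full / (1 + (n − 1)·r_full) = 0.4032 / 0.8727 ≈ 0.4620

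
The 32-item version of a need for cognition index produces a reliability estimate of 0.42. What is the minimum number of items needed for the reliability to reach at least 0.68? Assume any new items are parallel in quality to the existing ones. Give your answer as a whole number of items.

n = [0.68 × 0.58] / [0.42 × 0.32]
  = 0.3944 / 0.1344 = 2.9345
2.9345 × 32 = 93.90 → 94 items

94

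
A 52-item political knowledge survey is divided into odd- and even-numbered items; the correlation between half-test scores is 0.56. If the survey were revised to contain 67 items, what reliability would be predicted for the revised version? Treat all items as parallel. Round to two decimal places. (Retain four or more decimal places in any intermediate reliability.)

Full-test reliability from the split-half r: r_full = 2(0.56)/(1 + 0.56) = 0.7179
Length factor from 52 to 67 items: n = 67/52 = 1.2885
r_new = n·r_full / (1 + (n − 1)·r_full) = 0.9250 / 1.2071 ≈ 0.7663

0.77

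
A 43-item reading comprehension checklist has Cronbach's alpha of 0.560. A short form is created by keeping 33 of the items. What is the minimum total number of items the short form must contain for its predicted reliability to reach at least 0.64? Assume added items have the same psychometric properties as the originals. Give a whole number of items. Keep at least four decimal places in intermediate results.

Short-form reliability: n = 33/43 = 0.7674; r_33 = n·r/(1+(n−1)r) ≈ 0.4941
Length factor from the short form to reach 0.64: n' = 0.64(1 − 0.4941) / [0.4941(1 − 0.64)] ≈ 1.8202
Total items = 1.8202 × 33 = 60.07, rounded up to 61.

61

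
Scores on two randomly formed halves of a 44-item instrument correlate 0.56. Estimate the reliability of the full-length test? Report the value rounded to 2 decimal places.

Apply the Spearman-Brown correction with n = 2:
r_full = 2(0.56) / (1 + 0.56)
       = 1.1200 / 1.5600 = 0.7179

0.72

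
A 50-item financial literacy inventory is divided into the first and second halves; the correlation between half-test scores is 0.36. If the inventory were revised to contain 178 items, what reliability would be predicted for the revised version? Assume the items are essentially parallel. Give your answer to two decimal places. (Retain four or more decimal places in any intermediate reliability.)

0.80

Spearman-Brown correction (n = 2): r_full = 2·0.36/(1 + 0.36) = 0.5294
Length factor from 50 to 178 items: n = 178/50 = 3.5600
r_new = n·r_full / (1 + (n − 1)·r_full) = 1.8847 / 2.3553 ≈ 0.8002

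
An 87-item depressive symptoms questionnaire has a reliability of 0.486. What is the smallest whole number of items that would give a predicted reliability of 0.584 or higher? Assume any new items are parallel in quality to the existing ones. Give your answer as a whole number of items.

Invert Spearman-Brown to solve for n:
n = r_target (1 − r_old) / [ r_old (1 − r_target) ]
n = 0.584(1 − 0.486) / [0.486(1 − 0.584)]
  = 0.300176 / 0.202176 = 1.4847
1.4847 × 87 = 129.17 → 130 items

130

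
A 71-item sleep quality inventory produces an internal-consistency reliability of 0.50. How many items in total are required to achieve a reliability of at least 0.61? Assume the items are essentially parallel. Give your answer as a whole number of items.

112

Spearman-Brown solved for the length factor n:
n = r*(1 − r) / [ r (1 − r*) ]
n = 0.61 × (1 − 0.50) / [ 0.50 × (1 − 0.61) ]
  = 0.3050 / 0.1950 = 1.5641
So the test needs 1.5641 × 71 ≈ 111.05 items; rounding up, 112.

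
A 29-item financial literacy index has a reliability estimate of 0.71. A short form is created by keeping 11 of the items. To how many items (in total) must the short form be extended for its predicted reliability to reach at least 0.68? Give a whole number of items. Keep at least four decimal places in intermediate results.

26

Short-form reliability: n = 11/29 = 0.3793; r_11 = n·r/(1+(n−1)r) ≈ 0.4815
Then solve for n' with r_old = 0.4815, r_target = 0.68: n' = 0.68(1 − 0.4815)/[0.4815(1 − 0.68)] = 2.2883
Total items = 2.2883 × 11 = 25.17, rounded up to 26.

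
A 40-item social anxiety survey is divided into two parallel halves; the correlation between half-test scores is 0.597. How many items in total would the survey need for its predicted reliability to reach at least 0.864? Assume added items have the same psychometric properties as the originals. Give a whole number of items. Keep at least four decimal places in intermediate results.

r_full = 2(0.597)/(1 + 0.597) = 0.7477
n = r_tgt(1 − r_full) / [r_full(1 − r_tgt)] = 0.864 × 0.2523 / (0.7477 × 0.136) ≈ 2.1437
Items = 2.1437 × 40 ≈ 85.75 → 86

86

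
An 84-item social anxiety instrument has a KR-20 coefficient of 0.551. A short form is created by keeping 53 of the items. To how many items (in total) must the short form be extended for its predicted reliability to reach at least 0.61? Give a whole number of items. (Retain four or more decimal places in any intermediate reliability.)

First, r for the 53-item form: n = 53/84 = 0.6310, so r_53 = 0.6310·0.551/(1 + (0.6310 − 1)·0.551) = 0.4364
Length factor from the short form to reach 0.61: n' = 0.61(1 − 0.4364) / [0.4364(1 − 0.61)] ≈ 2.0200
Total items = 2.0200 × 53 = 107.06, rounded up to 108.

108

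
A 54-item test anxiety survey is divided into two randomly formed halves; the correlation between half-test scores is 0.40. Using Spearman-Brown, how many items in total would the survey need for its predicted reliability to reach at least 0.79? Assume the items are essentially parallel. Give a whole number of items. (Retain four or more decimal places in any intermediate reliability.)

r_full = 2(0.40)/(1 + 0.40) = 0.5714
Solve Spearman-Brown for n: n = 0.79(1 − 0.5714) / [0.5714(1 − 0.79)] = 2.8218
Required items = 2.8218 × 54 = 152.38, so 153 items.

153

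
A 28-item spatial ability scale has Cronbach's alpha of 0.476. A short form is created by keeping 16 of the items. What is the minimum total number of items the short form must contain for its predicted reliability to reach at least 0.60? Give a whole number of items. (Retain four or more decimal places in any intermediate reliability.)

Short-form reliability: n = 16/28 = 0.5714; r_16 = n·r/(1+(n−1)r) ≈ 0.3417
Then solve for n' with r_old = 0.3417, r_target = 0.60: n' = 0.60(1 − 0.3417)/[0.3417(1 − 0.60)] = 2.8898
Items = 2.8898 × 16 ≈ 46.24 → 47

47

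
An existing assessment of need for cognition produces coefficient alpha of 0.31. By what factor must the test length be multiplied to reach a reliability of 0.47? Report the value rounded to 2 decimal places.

1.97

Spearman-Brown solved for the length factor n:
n = r*(1 − r) / [ r (1 − r*) ]
n = 0.47(1 − 0.31) / [0.31(1 − 0.47)]
  = 0.3243 / 0.1643 = 1.9738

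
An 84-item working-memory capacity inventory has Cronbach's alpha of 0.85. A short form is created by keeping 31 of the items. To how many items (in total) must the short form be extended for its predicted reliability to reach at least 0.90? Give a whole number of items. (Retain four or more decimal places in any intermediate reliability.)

134

Short-form reliability: n = 31/84 = 0.3690; r_31 = n·r/(1+(n−1)r) ≈ 0.6765
Length factor from the short form to reach 0.90: n' = 0.90(1 − 0.6765) / [0.6765(1 − 0.90)] ≈ 4.3038
Items = 4.3038 × 31 ≈ 133.42 → 134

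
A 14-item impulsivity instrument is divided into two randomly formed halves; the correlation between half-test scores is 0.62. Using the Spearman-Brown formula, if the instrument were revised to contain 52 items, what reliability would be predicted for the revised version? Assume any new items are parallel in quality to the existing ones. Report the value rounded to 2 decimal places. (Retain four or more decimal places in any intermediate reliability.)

Spearman-Brown correction (n = 2): r_full = 2·0.62/(1 + 0.62) = 0.7654
Length factor from 14 to 52 items: n = 52/14 = 3.7143
r_new = n·r_full / (1 + (n − 1)·r_full) = 2.8429 / 3.0775 ≈ 0.9238

0.92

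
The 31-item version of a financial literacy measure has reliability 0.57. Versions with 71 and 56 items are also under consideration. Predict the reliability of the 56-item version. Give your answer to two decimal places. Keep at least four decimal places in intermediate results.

0.71

Only the ratio of lengths matters: n = 56/31 = 1.8065
r_{56} = n·r / (1 + (n − 1)·r) = 1.0297 / 1.4597 ≈ 0.7054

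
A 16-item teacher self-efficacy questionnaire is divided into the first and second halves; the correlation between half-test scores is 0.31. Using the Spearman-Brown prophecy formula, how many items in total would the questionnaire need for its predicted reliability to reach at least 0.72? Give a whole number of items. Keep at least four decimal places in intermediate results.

46

r_full = 2(0.31)/(1 + 0.31) = 0.4733
Solve Spearman-Brown for n: n = 0.72(1 − 0.4733) / [0.4733(1 − 0.72)] = 2.8615
Items = 2.8615 × 16 ≈ 45.78 → 46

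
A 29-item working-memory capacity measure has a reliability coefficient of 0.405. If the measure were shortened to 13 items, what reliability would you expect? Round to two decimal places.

The new length is 13/29 = 0.4483 times the old.
Spearman-Brown: r_new = n·r / (1 + (n − 1)·r)
r_new = (0.4483 × 0.405) / (1 + (0.4483 − 1) × 0.405)
     = 0.1816 / 0.7766 = 0.2338

0.23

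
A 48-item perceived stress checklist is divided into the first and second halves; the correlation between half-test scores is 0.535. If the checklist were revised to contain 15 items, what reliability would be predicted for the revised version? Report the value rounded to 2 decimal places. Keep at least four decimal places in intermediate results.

Full-test reliability from the split-half r: r_full = 2(0.535)/(1 + 0.535) = 0.6971
Length factor from 48 to 15 items: n = 15/48 = 0.3125
r_new = n·r_full / (1 + (n − 1)·r_full) = 0.2178 / 0.5207 ≈ 0.4183

0.42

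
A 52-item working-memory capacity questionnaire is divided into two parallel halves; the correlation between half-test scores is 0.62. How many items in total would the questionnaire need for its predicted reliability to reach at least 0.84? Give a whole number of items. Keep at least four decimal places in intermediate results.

r_full = 2(0.62)/(1 + 0.62) = 0.7654
Solve Spearman-Brown for n: n = 0.84(1 − 0.7654) / [0.7654(1 − 0.84)] = 1.6092
Items = 1.6092 × 52 ≈ 83.68 → 84

84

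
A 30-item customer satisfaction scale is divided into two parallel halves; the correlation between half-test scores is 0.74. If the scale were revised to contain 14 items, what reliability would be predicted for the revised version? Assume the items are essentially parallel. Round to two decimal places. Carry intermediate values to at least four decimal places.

Spearman-Brown correction (n = 2): r_full = 2·0.74/(1 + 0.74) = 0.8506
Length factor from 30 to 14 items: n = 14/30 = 0.4667
r_new = n·r_full / (1 + (n − 1)·r_full) = 0.3970 / 0.5464 ≈ 0.7266

0.73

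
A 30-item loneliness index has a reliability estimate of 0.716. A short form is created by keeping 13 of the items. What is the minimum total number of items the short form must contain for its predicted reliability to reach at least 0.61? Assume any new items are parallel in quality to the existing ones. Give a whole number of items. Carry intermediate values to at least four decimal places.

19

First, r for the 13-item form: n = 13/30 = 0.4333, so r_13 = 0.4333·0.716/(1 + (0.4333 − 1)·0.716) = 0.5221
Length factor from the short form to reach 0.61: n' = 0.61(1 − 0.5221) / [0.5221(1 − 0.61)] ≈ 1.4317
Items = 1.4317 × 13 ≈ 18.61 → 19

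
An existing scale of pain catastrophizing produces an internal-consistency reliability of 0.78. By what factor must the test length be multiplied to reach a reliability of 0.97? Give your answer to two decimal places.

Rearranging the Spearman-Brown formula for n,
n = r*(1 − r) / [ r (1 − r*) ]
n = [0.97 × 0.22] / [0.78 × 0.03]
  = 0.2134 / 0.0234 = 9.1197

9.12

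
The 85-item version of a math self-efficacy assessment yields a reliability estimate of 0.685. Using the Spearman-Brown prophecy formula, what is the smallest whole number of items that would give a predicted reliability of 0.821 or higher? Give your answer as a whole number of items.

Spearman-Brown solved for the length factor n:
n = r_target (1 − r_old) / [ r_old (1 − r_target) ]
n = 0.821(1 − 0.685) / [0.685(1 − 0.821)]
n = 0.258615 / 0.122615 ≈ 2.1092
Items needed = n × 85 = 2.1092 × 85 ≈ 179.28 → round up to 180

180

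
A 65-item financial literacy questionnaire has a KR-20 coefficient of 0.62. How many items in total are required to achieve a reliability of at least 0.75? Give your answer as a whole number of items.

Spearman-Brown solved for the length factor n:
n = r*(1 − r) / [ r (1 − r*) ]
n = [0.75 × 0.38] / [0.62 × 0.25]
n = 0.2850 / 0.1550 ≈ 1.8387
So the test needs 1.8387 × 65 ≈ 119.52 items; rounding up, 120.

120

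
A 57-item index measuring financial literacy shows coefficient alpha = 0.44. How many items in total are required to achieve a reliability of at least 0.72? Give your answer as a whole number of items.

187

n = [0.72 × 0.56] / [0.44 × 0.28]
  = 0.4032 / 0.1232 = 3.2727
Items needed = n × 57 = 3.2727 × 57 ≈ 186.54 → round up to 187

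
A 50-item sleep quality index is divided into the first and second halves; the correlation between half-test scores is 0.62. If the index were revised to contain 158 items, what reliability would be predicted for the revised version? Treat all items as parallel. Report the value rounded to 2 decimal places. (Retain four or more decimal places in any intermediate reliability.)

Spearman-Brown correction (n = 2): r_full = 2·0.62/(1 + 0.62) = 0.7654
Length factor from 50 to 158 items: n = 158/50 = 3.1600
r_new = n·r_full / (1 + (n − 1)·r_full) = 2.4187 / 2.6533 ≈ 0.9116

0.91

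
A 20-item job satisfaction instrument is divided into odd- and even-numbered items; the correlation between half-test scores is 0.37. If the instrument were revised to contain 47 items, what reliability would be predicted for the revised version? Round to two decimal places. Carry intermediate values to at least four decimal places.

0.73

Full-test reliability from the split-half r: r_full = 2(0.37)/(1 + 0.37) = 0.5401
Length factor from 20 to 47 items: n = 47/20 = 2.3500
r_new = n·r_full / (1 + (n − 1)·r_full) = 1.2692 / 1.7291 ≈ 0.7340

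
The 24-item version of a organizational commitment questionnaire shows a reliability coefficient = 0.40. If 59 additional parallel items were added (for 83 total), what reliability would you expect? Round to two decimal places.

0.70

n = 83/24 = 3.4583
r_new = 3.4583·0.40 / [1 + (3.4583 − 1)·0.40]
     = 1.3833 / 1.9833 = 0.6975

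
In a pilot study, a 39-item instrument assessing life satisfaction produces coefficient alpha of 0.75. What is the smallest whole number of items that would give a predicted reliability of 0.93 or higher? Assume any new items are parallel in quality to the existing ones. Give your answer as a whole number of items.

173

n = [0.93 × 0.25] / [0.75 × 0.07]
  = 0.2325 / 0.0525 = 4.4286
Items needed = n × 39 = 4.4286 × 39 ≈ 172.72 → round up to 173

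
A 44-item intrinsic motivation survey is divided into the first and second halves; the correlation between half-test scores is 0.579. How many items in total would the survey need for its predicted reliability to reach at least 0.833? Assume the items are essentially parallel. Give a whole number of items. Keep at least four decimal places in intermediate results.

Corrected full-test reliability: r_full = 2 × 0.579 / (1 + 0.579) ≈ 0.7334
n = r_tgt(1 − r_full) / [r_full(1 − r_tgt)] = 0.833 × 0.2666 / (0.7334 × 0.167) ≈ 1.8132
Required items = 1.8132 × 44 = 79.78, so 80 items.

80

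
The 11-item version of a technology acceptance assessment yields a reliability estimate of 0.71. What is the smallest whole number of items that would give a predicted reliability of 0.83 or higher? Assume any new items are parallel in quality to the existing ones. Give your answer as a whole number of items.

22

n = 0.83(1 − 0.71) / [0.71(1 − 0.83)]
n = 0.2407 / 0.1207 ≈ 1.9942
So the test needs 1.9942 × 11 ≈ 21.94 items; rounding up, 22.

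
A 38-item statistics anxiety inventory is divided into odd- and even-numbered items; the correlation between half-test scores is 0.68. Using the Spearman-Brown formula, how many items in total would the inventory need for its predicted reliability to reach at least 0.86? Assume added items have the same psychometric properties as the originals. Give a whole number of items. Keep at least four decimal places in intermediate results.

55

r_full = 2(0.68)/(1 + 0.68) = 0.8095
n = r_tgt(1 − r_full) / [r_full(1 − r_tgt)] = 0.86 × 0.1905 / (0.8095 × 0.14) ≈ 1.4456
Items = 1.4456 × 38 ≈ 54.93 → 55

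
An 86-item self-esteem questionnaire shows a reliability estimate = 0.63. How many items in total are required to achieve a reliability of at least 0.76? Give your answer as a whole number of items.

160

Spearman-Brown solved for the length factor n:
n = r_target (1 − r_old) / [ r_old (1 − r_target) ]
n = 0.76 × (1 − 0.63) / [ 0.63 × (1 − 0.76) ]
n = 0.2812 / 0.1512 ≈ 1.8598
Items needed = n × 86 = 1.8598 × 86 ≈ 159.94 → round up to 160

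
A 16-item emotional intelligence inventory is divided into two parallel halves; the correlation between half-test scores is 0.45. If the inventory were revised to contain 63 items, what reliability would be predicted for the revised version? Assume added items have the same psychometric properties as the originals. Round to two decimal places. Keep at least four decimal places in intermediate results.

First correct the split-half correlation to full-test reliability: r_full = 2 × 0.45 / (1 + 0.45) ≈ 0.6207
Length factor from 16 to 63 items: n = 63/16 = 3.9375
r_new = n·r_full / (1 + (n − 1)·r_full) = 2.4440 / 2.8233 ≈ 0.8657

0.87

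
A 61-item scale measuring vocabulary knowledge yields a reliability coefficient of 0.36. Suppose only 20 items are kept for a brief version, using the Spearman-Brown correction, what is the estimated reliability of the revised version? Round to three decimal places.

0.156

Length ratio n = 20/61 = 0.3279
r_new = 0.3279·0.36 / [1 + (0.3279 − 1)·0.36]
     = 0.1180 / 0.7580 = 0.1557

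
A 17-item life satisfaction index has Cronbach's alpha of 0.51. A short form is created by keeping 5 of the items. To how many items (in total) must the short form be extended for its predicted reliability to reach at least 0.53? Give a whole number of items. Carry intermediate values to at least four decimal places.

19

First, r for the 5-item form: n = 5/17 = 0.2941, so r_5 = 0.2941·0.51/(1 + (0.2941 − 1)·0.51) = 0.2344
Then solve for n' with r_old = 0.2344, r_target = 0.53: n' = 0.53(1 − 0.2344)/[0.2344(1 − 0.53)] = 3.6832
Items = 3.6832 × 5 ≈ 18.42 → 19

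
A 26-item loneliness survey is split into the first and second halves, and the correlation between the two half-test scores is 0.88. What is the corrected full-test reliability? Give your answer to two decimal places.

0.94

Apply the Spearman-Brown correction with n = 2:
r_full = 2r_hh / (1 + r_hh) = 2 × 0.88 / (1 + 0.88)
       = 1.7600 / 1.8800 = 0.9362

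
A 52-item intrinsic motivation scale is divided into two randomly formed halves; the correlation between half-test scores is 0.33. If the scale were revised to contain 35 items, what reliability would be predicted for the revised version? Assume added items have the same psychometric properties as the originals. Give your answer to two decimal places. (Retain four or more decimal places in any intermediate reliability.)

First correct the split-half correlation to full-test reliability: r_full = 2 × 0.33 / (1 + 0.33) ≈ 0.4962
Length factor from 52 to 35 items: n = 35/52 = 0.6731
r_new = n·r_full / (1 + (n − 1)·r_full) = 0.3340 / 0.8378 ≈ 0.3987

0.40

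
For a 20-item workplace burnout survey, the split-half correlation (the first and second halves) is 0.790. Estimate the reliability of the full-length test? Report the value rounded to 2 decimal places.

0.88

Each half is half the length of the full test, so the full test is n = 2 times a half.
r_full = 2(0.790) / (1 + 0.790)
r_full = 1.5800 / 1.7900 ≈ 0.8827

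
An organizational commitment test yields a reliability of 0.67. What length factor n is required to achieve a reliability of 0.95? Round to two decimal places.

9.36

n = [0.95 × 0.33] / [0.67 × 0.05]
  = 0.3135 / 0.0335 = 9.3582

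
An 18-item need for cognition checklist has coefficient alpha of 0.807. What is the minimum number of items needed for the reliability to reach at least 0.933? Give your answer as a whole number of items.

n = [0.933 × 0.193] / [0.807 × 0.067]
  = 0.180069 / 0.054069 = 3.3304
3.3304 × 18 = 59.95 → 60 items

60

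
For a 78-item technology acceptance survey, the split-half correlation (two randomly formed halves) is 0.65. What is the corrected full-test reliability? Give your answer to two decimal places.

The full test is twice the length of either half (n = 2).
r_full = 2(0.65) / (1 + 0.65)
r_full = 1.3000 / 1.6500 ≈ 0.7879

0.79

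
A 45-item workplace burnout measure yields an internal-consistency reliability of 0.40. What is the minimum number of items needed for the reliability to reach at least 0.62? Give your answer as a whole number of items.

111

Spearman-Brown solved for the length factor n:
n = r*(1 − r) / [ r (1 − r*) ]
n = [0.62 × 0.60] / [0.40 × 0.38]
n = 0.3720 / 0.1520 ≈ 2.4474
Items needed = n × 45 = 2.4474 × 45 ≈ 110.13 → round up to 111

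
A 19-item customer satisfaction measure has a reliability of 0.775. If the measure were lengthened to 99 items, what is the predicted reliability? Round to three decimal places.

0.947

Length ratio n = 99/19 = 5.2105
r_new = (5.2105 × 0.775) / (1 + (5.2105 − 1) × 0.775)
r_new = 4.0381 / 4.2631 ≈ 0.9472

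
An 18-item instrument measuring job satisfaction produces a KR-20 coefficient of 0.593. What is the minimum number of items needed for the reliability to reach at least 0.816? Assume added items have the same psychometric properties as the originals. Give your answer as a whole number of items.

Spearman-Brown solved for the length factor n:
n = r_target (1 − r_old) / [ r_old (1 − r_target) ]
n = 0.816 × (1 − 0.593) / [ 0.593 × (1 − 0.816) ]
  = 0.332112 / 0.109112 = 3.0438
3.0438 × 18 = 54.79 → 55 items

55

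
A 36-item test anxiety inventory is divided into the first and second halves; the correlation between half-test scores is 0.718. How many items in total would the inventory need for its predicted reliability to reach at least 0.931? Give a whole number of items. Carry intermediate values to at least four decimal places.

96

Corrected full-test reliability: r_full = 2 × 0.718 / (1 + 0.718) ≈ 0.8359
Solve Spearman-Brown for n: n = 0.931(1 − 0.8359) / [0.8359(1 − 0.931)] = 2.6488
Required items = 2.6488 × 36 = 95.36, so 96 items.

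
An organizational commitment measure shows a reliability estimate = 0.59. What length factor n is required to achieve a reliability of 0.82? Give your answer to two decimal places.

3.17

Spearman-Brown solved for the length factor n:
n = r*(1 − r) / [ r (1 − r*) ]
n = 0.82 × (1 − 0.59) / [ 0.59 × (1 − 0.82) ]
  = 0.3362 / 0.1062 = 3.1657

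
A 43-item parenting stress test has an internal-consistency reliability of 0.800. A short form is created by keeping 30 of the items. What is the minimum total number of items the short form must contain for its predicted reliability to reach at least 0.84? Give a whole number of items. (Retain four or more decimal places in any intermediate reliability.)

57

First, r for the 30-item form: n = 30/43 = 0.6977, so r_30 = 0.6977·0.800/(1 + (0.6977 − 1)·0.800) = 0.7362
Length factor from the short form to reach 0.84: n' = 0.84(1 − 0.7362) / [0.7362(1 − 0.84)] ≈ 1.8812
Total items = 1.8812 × 30 = 56.44, rounded up to 57.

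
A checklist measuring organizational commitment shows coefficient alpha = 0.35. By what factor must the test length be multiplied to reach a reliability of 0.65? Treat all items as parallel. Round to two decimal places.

3.45

n = 0.65(1 − 0.35) / [0.35(1 − 0.65)]
  = 0.4225 / 0.1225 = 3.4490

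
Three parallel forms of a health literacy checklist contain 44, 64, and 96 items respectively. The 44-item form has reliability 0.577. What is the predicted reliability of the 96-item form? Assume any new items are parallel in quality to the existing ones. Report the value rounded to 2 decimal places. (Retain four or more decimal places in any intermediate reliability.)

The 64-item form is not needed; work directly from the 44-item form with n = 96/44 = 2.1818.
r_{96} = n·r / (1 + (n − 1)·r) = 1.2589 / 1.6819 ≈ 0.7485

0.75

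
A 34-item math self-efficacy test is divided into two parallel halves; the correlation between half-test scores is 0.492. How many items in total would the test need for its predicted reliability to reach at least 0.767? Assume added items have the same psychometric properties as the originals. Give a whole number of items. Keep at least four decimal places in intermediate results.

Corrected full-test reliability: r_full = 2 × 0.492 / (1 + 0.492) ≈ 0.6595
n = r_tgt(1 − r_full) / [r_full(1 − r_tgt)] = 0.767 × 0.3405 / (0.6595 × 0.233) ≈ 1.6996
Required items = 1.6996 × 34 = 57.79, so 58 items.

58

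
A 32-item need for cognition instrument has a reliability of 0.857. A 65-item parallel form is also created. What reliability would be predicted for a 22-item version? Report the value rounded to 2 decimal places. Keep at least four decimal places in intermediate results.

Only the ratio of lengths matters: n = 22/32 = 0.6875
r_{22} = n·r / (1 + (n − 1)·r) = 0.5892 / 0.7322 ≈ 0.8047

0.80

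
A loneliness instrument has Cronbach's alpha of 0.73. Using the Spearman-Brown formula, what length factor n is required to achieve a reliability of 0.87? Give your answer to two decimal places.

2.48

n = 0.87 × (1 − 0.73) / [ 0.73 × (1 − 0.87) ]
n = 0.2349 / 0.0949 ≈ 2.4752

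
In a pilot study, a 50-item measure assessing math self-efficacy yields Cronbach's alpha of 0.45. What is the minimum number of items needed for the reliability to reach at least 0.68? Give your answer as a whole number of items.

n = 0.68 × (1 − 0.45) / [ 0.45 × (1 − 0.68) ]
  = 0.3740 / 0.1440 = 2.5972
So the test needs 2.5972 × 50 ≈ 129.86 items; rounding up, 130.

130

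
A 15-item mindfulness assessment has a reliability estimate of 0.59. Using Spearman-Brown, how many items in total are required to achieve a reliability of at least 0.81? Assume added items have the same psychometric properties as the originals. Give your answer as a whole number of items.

45

n = [0.81 × 0.41] / [0.59 × 0.19]
  = 0.3321 / 0.1121 = 2.9625
2.9625 × 15 = 44.44 → 45 items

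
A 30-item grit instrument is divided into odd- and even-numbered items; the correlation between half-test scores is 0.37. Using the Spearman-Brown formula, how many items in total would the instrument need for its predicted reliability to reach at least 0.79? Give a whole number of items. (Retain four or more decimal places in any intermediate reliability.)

97

Corrected full-test reliability: r_full = 2 × 0.37 / (1 + 0.37) ≈ 0.5401
Solve Spearman-Brown for n: n = 0.79(1 − 0.5401) / [0.5401(1 − 0.79)] = 3.2033
Items = 3.2033 × 30 ≈ 96.10 → 97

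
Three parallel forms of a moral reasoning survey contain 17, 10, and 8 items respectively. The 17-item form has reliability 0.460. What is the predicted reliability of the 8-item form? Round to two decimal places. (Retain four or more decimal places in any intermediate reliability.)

The 10-item form is not needed; work directly from the 17-item form with n = 8/17 = 0.4706.
r_{8} = n·r / (1 + (n − 1)·r) = 0.2165 / 0.7565 ≈ 0.2862

0.29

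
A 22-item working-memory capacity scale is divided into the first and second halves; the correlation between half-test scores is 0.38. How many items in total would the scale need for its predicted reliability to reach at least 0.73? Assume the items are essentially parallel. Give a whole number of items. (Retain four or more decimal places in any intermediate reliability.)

Corrected full-test reliability: r_full = 2 × 0.38 / (1 + 0.38) ≈ 0.5507
Solve Spearman-Brown for n: n = 0.73(1 − 0.5507) / [0.5507(1 − 0.73)] = 2.2059
Required items = 2.2059 × 22 = 48.53, so 49 items.

49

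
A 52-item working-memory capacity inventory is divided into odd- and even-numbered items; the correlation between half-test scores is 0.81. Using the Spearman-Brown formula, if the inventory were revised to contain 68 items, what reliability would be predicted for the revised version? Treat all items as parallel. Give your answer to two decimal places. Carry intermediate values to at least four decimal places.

First correct the split-half correlation to full-test reliability: r_full = 2 × 0.81 / (1 + 0.81) ≈ 0.8950
Then adjust to 68 items: n = 68/52 = 1.3077
r_new = n·r_full / (1 + (n − 1)·r_full) = 1.1704 / 1.2754 ≈ 0.9177

0.92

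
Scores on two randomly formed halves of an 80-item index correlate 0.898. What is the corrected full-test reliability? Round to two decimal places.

Each half is half the length of the full test, so the full test is n = 2 times a half.
r_full = 2(0.898) / (1 + 0.898)
       = 1.7960 / 1.8980 = 0.9463

0.95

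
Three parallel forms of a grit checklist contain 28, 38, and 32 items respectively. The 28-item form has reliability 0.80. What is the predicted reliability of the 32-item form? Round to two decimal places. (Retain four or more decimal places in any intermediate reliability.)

0.82

Only the ratio of lengths matters: n = 32/28 = 1.1429
r_{32} = n·r / (1 + (n − 1)·r) = 0.9143 / 1.1143 ≈ 0.8205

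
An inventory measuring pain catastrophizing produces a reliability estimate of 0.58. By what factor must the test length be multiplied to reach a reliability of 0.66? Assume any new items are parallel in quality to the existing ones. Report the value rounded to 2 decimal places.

n = 0.66(1 − 0.58) / [0.58(1 − 0.66)]
  = 0.2772 / 0.1972 = 1.4057

1.41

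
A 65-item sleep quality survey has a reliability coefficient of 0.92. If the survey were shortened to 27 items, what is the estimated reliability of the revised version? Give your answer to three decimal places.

n = 27/65 = 0.4154
r_new = (0.4154 × 0.92) / (1 + (0.4154 − 1) × 0.92)
     = 0.3822 / 0.4622 = 0.8269

0.827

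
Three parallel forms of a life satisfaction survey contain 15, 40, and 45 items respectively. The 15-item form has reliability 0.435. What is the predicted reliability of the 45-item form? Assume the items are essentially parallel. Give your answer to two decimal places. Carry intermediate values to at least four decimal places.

The 40-item form is not needed; work directly from the 15-item form with n = 45/15 = 3.0000.
r_{45} = n·r / (1 + (n − 1)·r) = 1.3050 / 1.8700 ≈ 0.6979

0.70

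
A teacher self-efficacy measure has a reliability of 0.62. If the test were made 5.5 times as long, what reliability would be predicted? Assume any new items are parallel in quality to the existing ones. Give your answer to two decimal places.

0.90

By Spearman-Brown, r_new = n r / (1 + (n − 1) r).
r_new = 5.5·0.62 / [1 + (5.5 − 1)·0.62]
r_new = 3.4100 / 3.7900 ≈ 0.8997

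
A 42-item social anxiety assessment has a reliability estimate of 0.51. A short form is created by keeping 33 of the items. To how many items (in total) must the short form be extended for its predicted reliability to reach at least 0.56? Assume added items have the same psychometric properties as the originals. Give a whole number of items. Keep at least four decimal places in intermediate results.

Short-form reliability: n = 33/42 = 0.7857; r_33 = n·r/(1+(n−1)r) ≈ 0.4499
Length factor from the short form to reach 0.56: n' = 0.56(1 − 0.4499) / [0.4499(1 − 0.56)] ≈ 1.5562
Total items = 1.5562 × 33 = 51.35, rounded up to 52.

52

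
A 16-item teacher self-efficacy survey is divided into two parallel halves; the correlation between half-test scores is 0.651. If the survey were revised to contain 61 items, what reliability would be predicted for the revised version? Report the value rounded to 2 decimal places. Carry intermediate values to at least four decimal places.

0.93

Spearman-Brown correction (n = 2): r_full = 2·0.651/(1 + 0.651) = 0.7886
Then adjust to 61 items: n = 61/16 = 3.8125
r_new = n·r_full / (1 + (n − 1)·r_full) = 3.0065 / 3.2179 ≈ 0.9343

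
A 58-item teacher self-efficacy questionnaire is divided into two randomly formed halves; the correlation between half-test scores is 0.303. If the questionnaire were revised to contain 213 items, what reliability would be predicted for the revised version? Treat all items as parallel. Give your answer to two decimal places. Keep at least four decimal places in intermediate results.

0.76

Spearman-Brown correction (n = 2): r_full = 2·0.303/(1 + 0.303) = 0.4651
Then adjust to 213 items: n = 213/58 = 3.6724
r_new = n·r_full / (1 + (n − 1)·r_full) = 1.7080 / 2.2429 ≈ 0.7615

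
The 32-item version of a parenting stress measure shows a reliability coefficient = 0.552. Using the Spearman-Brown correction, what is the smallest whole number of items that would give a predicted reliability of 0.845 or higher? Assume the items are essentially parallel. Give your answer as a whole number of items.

142

n = 0.845(1 − 0.552) / [0.552(1 − 0.845)]
  = 0.378560 / 0.085560 = 4.4245
Items needed = n × 32 = 4.4245 × 32 ≈ 141.58 → round up to 142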